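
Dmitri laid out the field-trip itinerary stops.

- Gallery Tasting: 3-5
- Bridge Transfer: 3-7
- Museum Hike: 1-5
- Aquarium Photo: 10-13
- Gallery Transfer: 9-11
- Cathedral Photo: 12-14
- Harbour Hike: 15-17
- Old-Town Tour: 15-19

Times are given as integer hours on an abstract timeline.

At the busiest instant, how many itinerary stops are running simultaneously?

3

Sweep the timeline, counting +1 at each start and −1 at each end (ends before starts at a tie):
1 start Museum Hike → 1
3 start Bridge Transfer → 2
3 start Gallery Tasting → 3
5 end Gallery Tasting → 2
5 end Museum Hike → 1
7 end Bridge Transfer → 0
9 start Gallery Transfer → 1
10 start Aquarium Photo → 2
11 end Gallery Transfer → 1
12 start Cathedral Photo → 2
13 end Aquarium Photo → 1
14 end Cathedral Photo → 0
15 start Harbour Hike → 1
15 start Old-Town Tour → 2
17 end Harbour Hike → 1
19 end Old-Town Tour → 0
Peak is 3, at 3 (Bridge Transfer, Gallery Tasting, Museum Hike).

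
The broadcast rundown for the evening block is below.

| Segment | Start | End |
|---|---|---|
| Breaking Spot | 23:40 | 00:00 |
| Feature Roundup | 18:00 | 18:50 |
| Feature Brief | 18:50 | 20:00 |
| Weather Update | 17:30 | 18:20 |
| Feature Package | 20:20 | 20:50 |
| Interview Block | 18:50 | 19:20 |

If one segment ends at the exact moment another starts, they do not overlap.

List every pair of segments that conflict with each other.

Feature Brief & Interview Block, Feature Roundup & Weather Update

Check each pair: they overlap iff neither finishes before the other starts.
Sorted by start: Weather Update, Feature Roundup, Interview Block, Feature Brief, Feature Package, Breaking Spot.
Feature Roundup starts before Weather Update ends → Weather Update and Feature Roundup overlap.
Interview Block starts after Weather Update ends; Weather Update is clear from here.
Interview Block starts exactly when Feature Roundup ends (back-to-back, no overlap); Feature Roundup is clear from here.
Feature Brief starts before Interview Block ends → Interview Block and Feature Brief overlap.
Feature Package starts after Interview Block ends; Interview Block is clear from here.
Feature Package starts after Feature Brief ends; Feature Brief is clear from here.
Breaking Spot starts after Feature Package ends.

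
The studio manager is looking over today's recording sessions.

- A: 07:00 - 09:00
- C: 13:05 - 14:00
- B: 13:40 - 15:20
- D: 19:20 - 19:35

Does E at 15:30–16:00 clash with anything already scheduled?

No — it doesn't clash with anything

A: ends 09:00 at or before E starts 15:30 → clear.
C: ends 14:00 at or before E starts 15:30 → clear.
B: ends 15:20 at or before E starts 15:30 → clear.
D: starts 19:20 at or after E ends 16:00 → clear.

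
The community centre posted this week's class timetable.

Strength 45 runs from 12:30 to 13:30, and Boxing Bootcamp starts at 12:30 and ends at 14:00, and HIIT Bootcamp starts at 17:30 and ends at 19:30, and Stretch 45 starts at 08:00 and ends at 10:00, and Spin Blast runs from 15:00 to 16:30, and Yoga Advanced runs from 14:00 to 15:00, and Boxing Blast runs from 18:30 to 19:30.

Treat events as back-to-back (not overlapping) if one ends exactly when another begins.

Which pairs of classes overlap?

Check each pair: they overlap iff neither finishes before the other starts.
Sorted by start: Stretch 45, Strength 45, Boxing Bootcamp, Yoga Advanced, Spin Blast, HIIT Bootcamp, Boxing Blast.
Strength 45 starts after Stretch 45 ends, so nothing later overlaps Stretch 45 either.
Boxing Bootcamp starts before Strength 45 ends → Strength 45 and Boxing Bootcamp overlap.
Yoga Advanced starts after Strength 45 ends, so nothing later overlaps Strength 45 either.
Yoga Advanced starts exactly when Boxing Bootcamp ends (back-to-back, no overlap), so nothing later overlaps Boxing Bootcamp either.
Spin Blast starts exactly when Yoga Advanced ends (back-to-back, no overlap), so nothing later overlaps Yoga Advanced either.
HIIT Bootcamp starts after Spin Blast ends, so nothing later overlaps Spin Blast either.
Boxing Blast starts before HIIT Bootcamp ends → HIIT Bootcamp and Boxing Blast overlap.

Boxing Blast & HIIT Bootcamp, Boxing Bootcamp & Strength 45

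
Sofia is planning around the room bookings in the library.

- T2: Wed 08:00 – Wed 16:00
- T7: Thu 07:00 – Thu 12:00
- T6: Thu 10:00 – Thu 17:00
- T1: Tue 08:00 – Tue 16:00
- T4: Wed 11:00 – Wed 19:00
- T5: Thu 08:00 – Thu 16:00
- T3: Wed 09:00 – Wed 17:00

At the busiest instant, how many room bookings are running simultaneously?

Walk through starts and ends in time order (an end at T is processed before a start at T):
Tue 08:00 start T1 → 1
Tue 16:00 end T1 → 0
Wed 08:00 start T2 → 1
Wed 09:00 start T3 → 2
Wed 11:00 start T4 → 3
Wed 16:00 end T2 → 2
Wed 17:00 end T3 → 1
Wed 19:00 end T4 → 0
Thu 07:00 start T7 → 1
Thu 08:00 start T5 → 2
Thu 10:00 start T6 → 3
Thu 12:00 end T7 → 2
Thu 16:00 end T5 → 1
Thu 17:00 end T6 → 0
Peak is 3, at Wed 11:00 (T2, T3, T4).

3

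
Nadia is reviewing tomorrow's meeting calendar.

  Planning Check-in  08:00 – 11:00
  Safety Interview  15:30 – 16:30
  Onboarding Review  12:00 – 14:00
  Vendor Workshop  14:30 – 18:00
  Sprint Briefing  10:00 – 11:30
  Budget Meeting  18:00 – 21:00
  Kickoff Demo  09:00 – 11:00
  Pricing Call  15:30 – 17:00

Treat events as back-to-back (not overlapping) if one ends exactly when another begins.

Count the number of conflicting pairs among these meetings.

Check each pair: they overlap iff neither finishes before the other starts.
Sorted by start: Planning Check-in, Kickoff Demo, Sprint Briefing, Onboarding Review, Vendor Workshop, Safety Interview, Pricing Call, Budget Meeting.
Kickoff Demo starts before Planning Check-in ends → Planning Check-in and Kickoff Demo overlap.
Sprint Briefing starts before Planning Check-in ends → Planning Check-in and Sprint Briefing overlap.
Onboarding Review starts after Planning Check-in ends, so Planning Check-in has no further overlaps.
Sprint Briefing starts before Kickoff Demo ends → Kickoff Demo and Sprint Briefing overlap.
Onboarding Review starts after Kickoff Demo ends, so Kickoff Demo has no further overlaps.
Onboarding Review starts after Sprint Briefing ends, so Sprint Briefing has no further overlaps.
Vendor Workshop starts after Onboarding Review ends, so Onboarding Review has no further overlaps.
Safety Interview starts before Vendor Workshop ends → Vendor Workshop and Safety Interview overlap.
Pricing Call starts before Vendor Workshop ends → Vendor Workshop and Pricing Call overlap.
Budget Meeting starts exactly when Vendor Workshop ends (back-to-back, no overlap).
Pricing Call starts before Safety Interview ends → Safety Interview and Pricing Call overlap.
Budget Meeting starts after Safety Interview ends.
Budget Meeting starts after Pricing Call ends.
Overlapping pairs: Kickoff Demo & Planning Check-in, Kickoff Demo & Sprint Briefing, Planning Check-in & Sprint Briefing, Pricing Call & Safety Interview, Pricing Call & Vendor Workshop, Safety Interview & Vendor Workshop — 6 in total.

6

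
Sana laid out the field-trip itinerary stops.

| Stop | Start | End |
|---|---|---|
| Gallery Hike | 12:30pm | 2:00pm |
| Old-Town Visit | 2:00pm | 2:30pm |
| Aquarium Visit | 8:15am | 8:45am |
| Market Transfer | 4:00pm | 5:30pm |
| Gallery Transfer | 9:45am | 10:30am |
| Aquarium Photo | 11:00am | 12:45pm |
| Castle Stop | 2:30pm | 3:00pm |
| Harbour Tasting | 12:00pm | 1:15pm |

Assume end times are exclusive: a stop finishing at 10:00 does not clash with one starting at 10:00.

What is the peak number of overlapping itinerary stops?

3

Sort all start/end points and keep a running count:
8:15am start Aquarium Visit → 1
8:45am end Aquarium Visit → 0
9:45am start Gallery Transfer → 1
10:30am end Gallery Transfer → 0
11:00am start Aquarium Photo → 1
12:00pm start Harbour Tasting → 2
12:30pm start Gallery Hike → 3
12:45pm end Aquarium Photo → 2
1:15pm end Harbour Tasting → 1
2:00pm end Gallery Hike → 0
2:00pm start Old-Town Visit → 1
2:30pm end Old-Town Visit → 0
2:30pm start Castle Stop → 1
3:00pm end Castle Stop → 0
4:00pm start Market Transfer → 1
5:30pm end Market Transfer → 0
Peak is 3, at 12:30pm (Aquarium Photo, Gallery Hike, Harbour Tasting).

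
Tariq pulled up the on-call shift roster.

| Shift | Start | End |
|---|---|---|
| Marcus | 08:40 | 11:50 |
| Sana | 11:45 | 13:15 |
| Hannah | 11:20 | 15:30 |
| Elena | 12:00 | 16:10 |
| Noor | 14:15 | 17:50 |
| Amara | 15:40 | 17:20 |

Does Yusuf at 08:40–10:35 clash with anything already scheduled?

Marcus: starts 08:40 before Yusuf ends 10:35, and ends 11:50 after Yusuf starts 08:40 → overlap.
Hannah: starts 11:20 at or after Yusuf ends 10:35 → clear.
Sana: starts 11:45 at or after Yusuf ends 10:35 → clear.
Elena: starts 12:00 at or after Yusuf ends 10:35 → clear.
Noor: starts 14:15 at or after Yusuf ends 10:35 → clear.
Amara: starts 15:40 at or after Yusuf ends 10:35 → clear.
Yusuf overlaps Marcus.

Yes — it overlaps Marcus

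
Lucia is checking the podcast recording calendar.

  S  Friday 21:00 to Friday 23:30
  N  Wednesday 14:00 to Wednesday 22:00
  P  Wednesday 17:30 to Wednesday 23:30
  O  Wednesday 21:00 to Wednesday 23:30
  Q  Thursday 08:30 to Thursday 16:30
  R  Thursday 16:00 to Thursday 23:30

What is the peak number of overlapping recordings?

Sweep the timeline, counting +1 at each start and −1 at each end (ends before starts at a tie):
Wednesday 14:00 start N → 1
Wednesday 17:30 start P → 2
Wednesday 21:00 start O → 3
Wednesday 22:00 end N → 2
Wednesday 23:30 end O → 1
Wednesday 23:30 end P → 0
Thursday 08:30 start Q → 1
Thursday 16:00 start R → 2
Thursday 16:30 end Q → 1
Thursday 23:30 end R → 0
Friday 21:00 start S → 1
Friday 23:30 end S → 0
Peak is 3, at Wednesday 21:00 (N, O, P).

3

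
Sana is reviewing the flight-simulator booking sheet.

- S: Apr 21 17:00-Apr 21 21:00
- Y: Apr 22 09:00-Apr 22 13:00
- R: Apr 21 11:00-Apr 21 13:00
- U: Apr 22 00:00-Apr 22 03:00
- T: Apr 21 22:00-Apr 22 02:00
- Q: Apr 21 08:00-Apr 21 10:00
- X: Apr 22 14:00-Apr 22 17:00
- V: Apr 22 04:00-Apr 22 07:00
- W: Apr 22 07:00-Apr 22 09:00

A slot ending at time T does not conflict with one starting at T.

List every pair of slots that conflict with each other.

Sorted by start: Q, R, S, T, U, V, W, Y, X.
R starts after Q ends — done with Q.
S starts after R ends — done with R.
T starts after S ends — done with S.
U starts before T ends → T and U overlap.
V starts after T ends — done with T.
V starts after U ends — done with U.
W starts exactly when V ends (back-to-back, no overlap) — done with V.
Y starts exactly when W ends (back-to-back, no overlap) — done with W.
X starts after Y ends.

T & U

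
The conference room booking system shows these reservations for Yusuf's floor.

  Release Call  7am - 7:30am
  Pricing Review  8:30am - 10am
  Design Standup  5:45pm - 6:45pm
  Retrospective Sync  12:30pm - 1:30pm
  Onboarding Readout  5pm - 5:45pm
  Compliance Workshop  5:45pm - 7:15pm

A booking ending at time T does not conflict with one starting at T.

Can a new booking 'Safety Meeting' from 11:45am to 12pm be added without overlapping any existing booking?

Release Call: ends 7:30am at or before Safety Meeting starts 11:45am → clear.
Pricing Review: ends 10am at or before Safety Meeting starts 11:45am → clear.
Retrospective Sync: starts 12:30pm at or after Safety Meeting ends 12pm → clear.
Onboarding Readout: starts 5pm at or after Safety Meeting ends 12pm → clear.
Design Standup: starts 5:45pm at or after Safety Meeting ends 12pm → clear.
Compliance Workshop: starts 5:45pm at or after Safety Meeting ends 12pm → clear.

Yes — the slot is free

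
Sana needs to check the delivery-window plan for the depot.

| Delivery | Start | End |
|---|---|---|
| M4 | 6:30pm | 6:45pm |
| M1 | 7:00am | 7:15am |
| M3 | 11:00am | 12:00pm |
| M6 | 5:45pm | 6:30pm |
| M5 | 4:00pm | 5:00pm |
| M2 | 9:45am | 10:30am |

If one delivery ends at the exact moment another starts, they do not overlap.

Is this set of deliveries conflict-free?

Yes

Sorted by start: M1, M2, M3, M5, M6, M4.
M2 starts after M1 ends; M1 is clear from here.
M3 starts after M2 ends; M2 is clear from here.
M5 starts after M3 ends; M3 is clear from here.
M6 starts after M5 ends; M5 is clear from here.
M4 starts exactly when M6 ends (back-to-back, no overlap).
Every pair is clear; the schedule has no overlaps.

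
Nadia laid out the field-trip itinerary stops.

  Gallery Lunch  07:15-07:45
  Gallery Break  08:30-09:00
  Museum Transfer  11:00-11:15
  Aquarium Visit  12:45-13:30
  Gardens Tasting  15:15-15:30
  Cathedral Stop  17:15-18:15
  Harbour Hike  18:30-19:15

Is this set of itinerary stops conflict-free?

Two intervals overlap when each starts before the other ends.
Sorted by start: Gallery Lunch, Gallery Break, Museum Transfer, Aquarium Visit, Gardens Tasting, Cathedral Stop, Harbour Hike.
Gallery Break starts after Gallery Lunch ends — done with Gallery Lunch.
Museum Transfer starts after Gallery Break ends — done with Gallery Break.
Aquarium Visit starts after Museum Transfer ends — done with Museum Transfer.
Gardens Tasting starts after Aquarium Visit ends — done with Aquarium Visit.
Cathedral Stop starts after Gardens Tasting ends — done with Gardens Tasting.
Harbour Hike starts after Cathedral Stop ends.
Every pair is clear; the schedule has no overlaps.

Yes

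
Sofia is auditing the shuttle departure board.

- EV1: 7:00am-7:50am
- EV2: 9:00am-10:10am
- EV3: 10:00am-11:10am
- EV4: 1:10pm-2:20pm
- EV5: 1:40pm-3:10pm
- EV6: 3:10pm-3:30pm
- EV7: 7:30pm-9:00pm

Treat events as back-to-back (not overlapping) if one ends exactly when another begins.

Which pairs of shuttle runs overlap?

Two intervals overlap when each starts before the other ends.
Sorted by start: EV1, EV2, EV3, EV4, EV5, EV6, EV7.
EV2 starts after EV1 ends, so nothing later overlaps EV1 either.
EV3 starts before EV2 ends → EV2 and EV3 overlap.
EV4 starts after EV2 ends, so nothing later overlaps EV2 either.
EV4 starts after EV3 ends, so nothing later overlaps EV3 either.
EV5 starts before EV4 ends → EV4 and EV5 overlap.
EV6 starts after EV4 ends, so nothing later overlaps EV4 either.
EV6 starts exactly when EV5 ends (back-to-back, no overlap), so nothing later overlaps EV5 either.
EV7 starts after EV6 ends.

EV2 & EV3, EV4 & EV5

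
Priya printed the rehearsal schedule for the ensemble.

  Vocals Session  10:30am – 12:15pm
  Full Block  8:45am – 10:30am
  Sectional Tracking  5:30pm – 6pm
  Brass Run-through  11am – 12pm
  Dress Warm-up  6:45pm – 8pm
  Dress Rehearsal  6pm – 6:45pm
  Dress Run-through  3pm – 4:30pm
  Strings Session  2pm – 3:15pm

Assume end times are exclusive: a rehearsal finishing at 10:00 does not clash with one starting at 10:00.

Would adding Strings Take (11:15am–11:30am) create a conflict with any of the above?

Yes — it overlaps Brass Run-through, Vocals Session

Full Block: ends 10:30am at or before Strings Take starts 11:15am → clear.
Vocals Session: starts 10:30am before Strings Take ends 11:30am, and ends 12:15pm after Strings Take starts 11:15am → overlap.
Brass Run-through: starts 11am before Strings Take ends 11:30am, and ends 12pm after Strings Take starts 11:15am → overlap.
Strings Session: starts 2pm at or after Strings Take ends 11:30am → clear.
Dress Run-through: starts 3pm at or after Strings Take ends 11:30am → clear.
Sectional Tracking: starts 5:30pm at or after Strings Take ends 11:30am → clear.
Dress Rehearsal: starts 6pm at or after Strings Take ends 11:30am → clear.
Dress Warm-up: starts 6:45pm at or after Strings Take ends 11:30am → clear.
Strings Take overlaps Vocals Session, Brass Run-through.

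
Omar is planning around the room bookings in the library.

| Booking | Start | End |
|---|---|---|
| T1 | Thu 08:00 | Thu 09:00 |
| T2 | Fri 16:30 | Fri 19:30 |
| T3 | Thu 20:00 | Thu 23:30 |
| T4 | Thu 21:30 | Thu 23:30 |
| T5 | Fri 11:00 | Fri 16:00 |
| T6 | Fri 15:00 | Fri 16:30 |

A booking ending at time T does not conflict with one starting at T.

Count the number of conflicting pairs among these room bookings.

2

Sorted by start: T1, T3, T4, T5, T6, T2.
T3 starts after T1 ends; T1 is clear from here.
T4 starts before T3 ends → T3 and T4 overlap.
T5 starts after T3 ends; T3 is clear from here.
T5 starts after T4 ends; T4 is clear from here.
T6 starts before T5 ends → T5 and T6 overlap.
T2 starts after T5 ends.
T2 starts exactly when T6 ends (back-to-back, no overlap).
Overlapping pairs: T3 & T4, T5 & T6 — 2 in total.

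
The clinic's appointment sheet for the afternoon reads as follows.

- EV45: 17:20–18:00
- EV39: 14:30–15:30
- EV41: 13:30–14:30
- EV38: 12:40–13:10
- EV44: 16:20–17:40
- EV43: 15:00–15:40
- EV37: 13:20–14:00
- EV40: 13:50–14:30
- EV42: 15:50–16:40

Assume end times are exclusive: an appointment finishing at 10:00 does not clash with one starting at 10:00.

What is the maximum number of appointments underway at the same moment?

3

Sort all start/end points and keep a running count:
12:40 start EV38 → 1
13:10 end EV38 → 0
13:20 start EV37 → 1
13:30 start EV41 → 2
13:50 start EV40 → 3
14:00 end EV37 → 2
14:30 end EV40 → 1
14:30 end EV41 → 0
14:30 start EV39 → 1
15:00 start EV43 → 2
15:30 end EV39 → 1
15:40 end EV43 → 0
15:50 start EV42 → 1
16:20 start EV44 → 2
16:40 end EV42 → 1
17:20 start EV45 → 2
17:40 end EV44 → 1
18:00 end EV45 → 0
Peak is 3, at 13:50 (EV37, EV40, EV41).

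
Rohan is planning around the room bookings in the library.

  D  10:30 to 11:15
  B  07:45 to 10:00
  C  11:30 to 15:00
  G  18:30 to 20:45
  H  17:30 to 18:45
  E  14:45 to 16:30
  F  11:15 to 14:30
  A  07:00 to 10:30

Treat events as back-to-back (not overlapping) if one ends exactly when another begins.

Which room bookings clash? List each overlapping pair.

A & B, C & E, C & F, G & H

Sorted by start: A, B, D, F, C, E, H, G.
B starts before A ends → A and B overlap.
D starts exactly when A ends (back-to-back, no overlap) — done with A.
D starts after B ends — done with B.
F starts exactly when D ends (back-to-back, no overlap) — done with D.
C starts before F ends → F and C overlap.
E starts after F ends — done with F.
E starts before C ends → C and E overlap.
H starts after C ends — done with C.
H starts after E ends — done with E.
G starts before H ends → H and G overlap.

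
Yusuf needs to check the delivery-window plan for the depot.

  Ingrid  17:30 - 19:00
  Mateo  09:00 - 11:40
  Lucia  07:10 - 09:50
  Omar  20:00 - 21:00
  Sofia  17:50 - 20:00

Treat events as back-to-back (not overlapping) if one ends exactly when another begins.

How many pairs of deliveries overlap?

2

Sorted by start: Lucia, Mateo, Ingrid, Sofia, Omar.
Mateo starts before Lucia ends → Lucia and Mateo overlap.
Ingrid starts after Lucia ends — done with Lucia.
Ingrid starts after Mateo ends — done with Mateo.
Sofia starts before Ingrid ends → Ingrid and Sofia overlap.
Omar starts after Ingrid ends.
Omar starts exactly when Sofia ends (back-to-back, no overlap).
Overlapping pairs: Ingrid & Sofia, Lucia & Mateo — 2 in total.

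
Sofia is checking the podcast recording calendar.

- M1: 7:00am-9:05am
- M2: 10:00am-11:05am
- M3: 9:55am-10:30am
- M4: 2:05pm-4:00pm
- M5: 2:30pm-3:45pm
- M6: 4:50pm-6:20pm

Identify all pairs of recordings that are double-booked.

M2 & M3, M4 & M5

Sorted by start: M1, M3, M2, M4, M5, M6.
M3 starts after M1 ends; M1 is clear from here.
M2 starts before M3 ends → M3 and M2 overlap.
M4 starts after M3 ends; M3 is clear from here.
M4 starts after M2 ends; M2 is clear from here.
M5 starts before M4 ends → M4 and M5 overlap.
M6 starts after M4 ends.
M6 starts after M5 ends.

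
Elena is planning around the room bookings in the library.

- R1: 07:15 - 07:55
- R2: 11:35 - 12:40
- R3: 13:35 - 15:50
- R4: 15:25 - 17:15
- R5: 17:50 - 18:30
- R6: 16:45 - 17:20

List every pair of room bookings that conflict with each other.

R3 & R4, R4 & R6

Sorted by start: R1, R2, R3, R4, R6, R5.
R2 starts after R1 ends — done with R1.
R3 starts after R2 ends — done with R2.
R4 starts before R3 ends → R3 and R4 overlap.
R6 starts after R3 ends — done with R3.
R6 starts before R4 ends → R4 and R6 overlap.
R5 starts after R4 ends.
R5 starts after R6 ends.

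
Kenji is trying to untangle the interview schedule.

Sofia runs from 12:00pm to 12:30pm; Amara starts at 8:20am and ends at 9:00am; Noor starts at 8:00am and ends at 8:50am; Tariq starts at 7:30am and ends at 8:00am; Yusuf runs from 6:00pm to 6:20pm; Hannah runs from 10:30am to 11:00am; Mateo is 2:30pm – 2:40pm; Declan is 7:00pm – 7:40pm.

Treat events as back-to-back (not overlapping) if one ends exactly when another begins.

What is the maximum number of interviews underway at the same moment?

Sort all start/end points and keep a running count:
7:30am start Tariq → 1
8:00am end Tariq → 0
8:00am start Noor → 1
8:20am start Amara → 2
8:50am end Noor → 1
9:00am end Amara → 0
10:30am start Hannah → 1
11:00am end Hannah → 0
12:00pm start Sofia → 1
12:30pm end Sofia → 0
2:30pm start Mateo → 1
2:40pm end Mateo → 0
6:00pm start Yusuf → 1
6:20pm end Yusuf → 0
7:00pm start Declan → 1
7:40pm end Declan → 0
Peak is 2, at 8:20am (Amara, Noor).

2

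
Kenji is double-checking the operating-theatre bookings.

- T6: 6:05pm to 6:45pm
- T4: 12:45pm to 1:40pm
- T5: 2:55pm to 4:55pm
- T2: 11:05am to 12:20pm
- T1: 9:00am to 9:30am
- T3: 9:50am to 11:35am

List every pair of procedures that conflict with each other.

Two intervals overlap when each starts before the other ends.
Sorted by start: T1, T3, T2, T4, T5, T6.
T3 starts after T1 ends; T1 is clear from here.
T2 starts before T3 ends → T3 and T2 overlap.
T4 starts after T3 ends; T3 is clear from here.
T4 starts after T2 ends; T2 is clear from here.
T5 starts after T4 ends; T4 is clear from here.
T6 starts after T5 ends.

T2 & T3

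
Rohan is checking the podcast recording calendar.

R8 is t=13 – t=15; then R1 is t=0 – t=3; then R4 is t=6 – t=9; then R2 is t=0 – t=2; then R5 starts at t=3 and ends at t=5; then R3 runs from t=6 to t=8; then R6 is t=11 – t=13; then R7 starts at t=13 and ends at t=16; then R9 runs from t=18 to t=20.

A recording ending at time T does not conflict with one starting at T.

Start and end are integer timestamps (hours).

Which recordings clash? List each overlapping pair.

R1 & R2, R3 & R4, R7 & R8

Sorted by start: R1, R2, R5, R3, R4, R6, R7, R8, R9.
R2 starts before R1 ends → R1 and R2 overlap.
R5 starts exactly when R1 ends (back-to-back, no overlap) — done with R1.
R5 starts after R2 ends — done with R2.
R3 starts after R5 ends — done with R5.
R4 starts before R3 ends → R3 and R4 overlap.
R6 starts after R3 ends — done with R3.
R6 starts after R4 ends — done with R4.
R7 starts exactly when R6 ends (back-to-back, no overlap) — done with R6.
R8 starts before R7 ends → R7 and R8 overlap.
R9 starts after R7 ends.
R9 starts after R8 ends.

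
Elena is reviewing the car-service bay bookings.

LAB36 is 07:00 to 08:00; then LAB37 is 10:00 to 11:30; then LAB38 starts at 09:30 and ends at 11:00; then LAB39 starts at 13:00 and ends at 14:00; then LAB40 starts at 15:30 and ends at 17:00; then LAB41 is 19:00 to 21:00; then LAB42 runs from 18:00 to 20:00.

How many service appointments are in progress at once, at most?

2

Walk through starts and ends in time order (an end at T is processed before a start at T):
07:00 start LAB36 → 1
08:00 end LAB36 → 0
09:30 start LAB38 → 1
10:00 start LAB37 → 2
11:00 end LAB38 → 1
11:30 end LAB37 → 0
13:00 start LAB39 → 1
14:00 end LAB39 → 0
15:30 start LAB40 → 1
17:00 end LAB40 → 0
18:00 start LAB42 → 1
19:00 start LAB41 → 2
20:00 end LAB42 → 1
21:00 end LAB41 → 0
Peak is 2, at 10:00 (LAB37, LAB38).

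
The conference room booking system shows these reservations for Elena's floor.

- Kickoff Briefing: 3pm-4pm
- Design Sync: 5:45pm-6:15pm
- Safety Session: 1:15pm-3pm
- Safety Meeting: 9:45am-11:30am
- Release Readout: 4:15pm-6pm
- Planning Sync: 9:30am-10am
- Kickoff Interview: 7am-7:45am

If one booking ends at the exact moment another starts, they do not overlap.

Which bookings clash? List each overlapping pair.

Design Sync & Release Readout, Planning Sync & Safety Meeting

Sorted by start: Kickoff Interview, Planning Sync, Safety Meeting, Safety Session, Kickoff Briefing, Release Readout, Design Sync.
Planning Sync starts after Kickoff Interview ends — done with Kickoff Interview.
Safety Meeting starts before Planning Sync ends → Planning Sync and Safety Meeting overlap.
Safety Session starts after Planning Sync ends — done with Planning Sync.
Safety Session starts after Safety Meeting ends — done with Safety Meeting.
Kickoff Briefing starts exactly when Safety Session ends (back-to-back, no overlap) — done with Safety Session.
Release Readout starts after Kickoff Briefing ends — done with Kickoff Briefing.
Design Sync starts before Release Readout ends → Release Readout and Design Sync overlap.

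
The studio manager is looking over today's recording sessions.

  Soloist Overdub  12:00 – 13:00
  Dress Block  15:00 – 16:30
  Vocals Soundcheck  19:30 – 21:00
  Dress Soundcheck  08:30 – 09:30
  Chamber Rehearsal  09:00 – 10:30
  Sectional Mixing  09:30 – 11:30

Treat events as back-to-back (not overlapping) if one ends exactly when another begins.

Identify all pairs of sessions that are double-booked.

Chamber Rehearsal & Dress Soundcheck, Chamber Rehearsal & Sectional Mixing

Sorted by start: Dress Soundcheck, Chamber Rehearsal, Sectional Mixing, Soloist Overdub, Dress Block, Vocals Soundcheck.
Chamber Rehearsal starts before Dress Soundcheck ends → Dress Soundcheck and Chamber Rehearsal overlap.
Sectional Mixing starts exactly when Dress Soundcheck ends (back-to-back, no overlap), so Dress Soundcheck has no further overlaps.
Sectional Mixing starts before Chamber Rehearsal ends → Chamber Rehearsal and Sectional Mixing overlap.
Soloist Overdub starts after Chamber Rehearsal ends, so Chamber Rehearsal has no further overlaps.
Soloist Overdub starts after Sectional Mixing ends, so Sectional Mixing has no further overlaps.
Dress Block starts after Soloist Overdub ends, so Soloist Overdub has no further overlaps.
Vocals Soundcheck starts after Dress Block ends.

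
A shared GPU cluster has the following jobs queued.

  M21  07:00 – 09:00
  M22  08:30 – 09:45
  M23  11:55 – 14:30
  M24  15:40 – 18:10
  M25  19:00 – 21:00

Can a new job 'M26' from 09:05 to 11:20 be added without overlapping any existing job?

M21: ends 09:00 at or before M26 starts 09:05 → clear.
M22: starts 08:30 before M26 ends 11:20, and ends 09:45 after M26 starts 09:05 → overlap.
M23: starts 11:55 at or after M26 ends 11:20 → clear.
M24: starts 15:40 at or after M26 ends 11:20 → clear.
M25: starts 19:00 at or after M26 ends 11:20 → clear.
M26 overlaps M22.

No — it overlaps M22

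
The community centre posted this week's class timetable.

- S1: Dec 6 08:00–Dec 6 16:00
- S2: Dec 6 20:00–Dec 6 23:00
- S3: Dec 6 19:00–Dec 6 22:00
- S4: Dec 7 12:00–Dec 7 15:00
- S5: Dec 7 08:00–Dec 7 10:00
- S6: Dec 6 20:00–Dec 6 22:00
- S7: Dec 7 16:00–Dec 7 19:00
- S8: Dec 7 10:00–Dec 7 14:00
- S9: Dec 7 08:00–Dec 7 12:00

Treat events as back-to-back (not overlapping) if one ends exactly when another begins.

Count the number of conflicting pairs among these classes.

6

Sorted by start: S1, S3, S2, S6, S5, S9, S8, S4, S7.
S3 starts after S1 ends, so S1 has no further overlaps.
S2 starts before S3 ends → S3 and S2 overlap.
S6 starts before S3 ends → S3 and S6 overlap.
S5 starts after S3 ends, so S3 has no further overlaps.
S6 starts before S2 ends → S2 and S6 overlap.
S5 starts after S2 ends, so S2 has no further overlaps.
S5 starts after S6 ends, so S6 has no further overlaps.
S9 starts before S5 ends → S5 and S9 overlap.
S8 starts exactly when S5 ends (back-to-back, no overlap), so S5 has no further overlaps.
S8 starts before S9 ends → S9 and S8 overlap.
S4 starts exactly when S9 ends (back-to-back, no overlap), so S9 has no further overlaps.
S4 starts before S8 ends → S8 and S4 overlap.
S7 starts after S8 ends.
S7 starts after S4 ends.
Overlapping pairs: S2 & S3, S2 & S6, S3 & S6, S4 & S8, S5 & S9, S8 & S9 — 6 in total.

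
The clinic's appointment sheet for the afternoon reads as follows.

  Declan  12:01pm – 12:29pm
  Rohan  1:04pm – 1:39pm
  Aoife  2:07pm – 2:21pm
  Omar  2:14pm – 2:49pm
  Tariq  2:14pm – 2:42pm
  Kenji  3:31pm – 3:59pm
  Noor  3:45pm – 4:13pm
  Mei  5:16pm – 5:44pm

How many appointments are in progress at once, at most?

3

Sweep the timeline, counting +1 at each start and −1 at each end (ends before starts at a tie):
12:01pm start Declan → 1
12:29pm end Declan → 0
1:04pm start Rohan → 1
1:39pm end Rohan → 0
2:07pm start Aoife → 1
2:14pm start Omar → 2
2:14pm start Tariq → 3
2:21pm end Aoife → 2
2:42pm end Tariq → 1
2:49pm end Omar → 0
3:31pm start Kenji → 1
3:45pm start Noor → 2
3:59pm end Kenji → 1
4:13pm end Noor → 0
5:16pm start Mei → 1
5:44pm end Mei → 0
Peak is 3, at 2:14pm (Aoife, Omar, Tariq).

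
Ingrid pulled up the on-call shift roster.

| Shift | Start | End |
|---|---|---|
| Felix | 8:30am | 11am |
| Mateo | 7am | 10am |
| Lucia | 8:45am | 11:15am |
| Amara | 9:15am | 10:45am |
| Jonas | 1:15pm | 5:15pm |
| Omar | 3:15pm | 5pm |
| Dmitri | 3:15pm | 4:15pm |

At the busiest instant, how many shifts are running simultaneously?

Sweep the timeline, counting +1 at each start and −1 at each end (ends before starts at a tie):
7am start Mateo → 1
8:30am start Felix → 2
8:45am start Lucia → 3
9:15am start Amara → 4
10am end Mateo → 3
10:45am end Amara → 2
11am end Felix → 1
11:15am end Lucia → 0
1:15pm start Jonas → 1
3:15pm start Dmitri → 2
3:15pm start Omar → 3
4:15pm end Dmitri → 2
5pm end Omar → 1
5:15pm end Jonas → 0
Peak is 4, at 9:15am (Amara, Felix, Lucia, Mateo).

4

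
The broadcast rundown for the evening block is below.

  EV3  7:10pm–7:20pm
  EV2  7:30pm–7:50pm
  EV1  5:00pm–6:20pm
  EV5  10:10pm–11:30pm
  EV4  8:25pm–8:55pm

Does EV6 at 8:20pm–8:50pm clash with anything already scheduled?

EV1: ends 6:20pm at or before EV6 starts 8:20pm → clear.
EV3: ends 7:20pm at or before EV6 starts 8:20pm → clear.
EV2: ends 7:50pm at or before EV6 starts 8:20pm → clear.
EV4: starts 8:25pm before EV6 ends 8:50pm, and ends 8:55pm after EV6 starts 8:20pm → overlap.
EV5: starts 10:10pm at or after EV6 ends 8:50pm → clear.
EV6 overlaps EV4.

Yes — it overlaps EV4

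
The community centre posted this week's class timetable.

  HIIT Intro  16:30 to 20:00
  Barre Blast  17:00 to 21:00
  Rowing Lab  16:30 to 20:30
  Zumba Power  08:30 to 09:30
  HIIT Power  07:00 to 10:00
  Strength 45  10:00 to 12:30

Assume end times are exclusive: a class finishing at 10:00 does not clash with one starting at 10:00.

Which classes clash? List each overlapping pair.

Barre Blast & HIIT Intro, Barre Blast & Rowing Lab, HIIT Intro & Rowing Lab, HIIT Power & Zumba Power

Sorted by start: HIIT Power, Zumba Power, Strength 45, HIIT Intro, Rowing Lab, Barre Blast.
Zumba Power starts before HIIT Power ends → HIIT Power and Zumba Power overlap.
Strength 45 starts exactly when HIIT Power ends (back-to-back, no overlap), so HIIT Power has no further overlaps.
Strength 45 starts after Zumba Power ends, so Zumba Power has no further overlaps.
HIIT Intro starts after Strength 45 ends, so Strength 45 has no further overlaps.
Rowing Lab starts before HIIT Intro ends → HIIT Intro and Rowing Lab overlap.
Barre Blast starts before HIIT Intro ends → HIIT Intro and Barre Blast overlap.
Barre Blast starts before Rowing Lab ends → Rowing Lab and Barre Blast overlap.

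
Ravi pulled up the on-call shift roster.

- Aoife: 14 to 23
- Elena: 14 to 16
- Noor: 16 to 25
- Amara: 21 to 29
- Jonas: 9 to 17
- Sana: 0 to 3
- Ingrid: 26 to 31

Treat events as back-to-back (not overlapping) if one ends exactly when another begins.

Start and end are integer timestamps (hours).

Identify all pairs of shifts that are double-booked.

Sorted by start: Sana, Jonas, Elena, Aoife, Noor, Amara, Ingrid.
Jonas starts after Sana ends, so nothing later overlaps Sana either.
Elena starts before Jonas ends → Jonas and Elena overlap.
Aoife starts before Jonas ends → Jonas and Aoife overlap.
Noor starts before Jonas ends → Jonas and Noor overlap.
Amara starts after Jonas ends, so nothing later overlaps Jonas either.
Aoife starts before Elena ends → Elena and Aoife overlap.
Noor starts exactly when Elena ends (back-to-back, no overlap), so nothing later overlaps Elena either.
Noor starts before Aoife ends → Aoife and Noor overlap.
Amara starts before Aoife ends → Aoife and Amara overlap.
Ingrid starts after Aoife ends.
Amara starts before Noor ends → Noor and Amara overlap.
Ingrid starts after Noor ends.
Ingrid starts before Amara ends → Amara and Ingrid overlap.

Amara & Aoife, Amara & Ingrid, Amara & Noor, Aoife & Elena, Aoife & Jonas, Aoife & Noor, Elena & Jonas, Jonas & Noor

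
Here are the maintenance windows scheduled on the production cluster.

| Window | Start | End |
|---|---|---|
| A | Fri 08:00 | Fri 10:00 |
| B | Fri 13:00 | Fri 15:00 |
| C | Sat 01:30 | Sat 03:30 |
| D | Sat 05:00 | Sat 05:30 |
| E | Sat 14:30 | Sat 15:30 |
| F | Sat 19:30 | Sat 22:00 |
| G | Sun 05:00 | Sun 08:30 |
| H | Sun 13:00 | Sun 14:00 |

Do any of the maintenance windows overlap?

No

Sorted by start: A, B, C, D, E, F, G, H.
B starts after A ends, so A has no further overlaps.
C starts after B ends, so B has no further overlaps.
D starts after C ends, so C has no further overlaps.
E starts after D ends, so D has no further overlaps.
F starts after E ends, so E has no further overlaps.
G starts after F ends, so F has no further overlaps.
H starts after G ends.
Every pair is clear; the schedule has no overlaps.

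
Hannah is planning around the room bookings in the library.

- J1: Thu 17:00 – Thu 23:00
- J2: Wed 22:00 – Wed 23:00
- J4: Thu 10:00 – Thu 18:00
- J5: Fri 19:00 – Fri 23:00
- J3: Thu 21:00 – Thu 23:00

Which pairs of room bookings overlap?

Sorted by start: J2, J4, J1, J3, J5.
J4 starts after J2 ends; J2 is clear from here.
J1 starts before J4 ends → J4 and J1 overlap.
J3 starts after J4 ends; J4 is clear from here.
J3 starts before J1 ends → J1 and J3 overlap.
J5 starts after J1 ends.
J5 starts after J3 ends.

J1 & J3, J1 & J4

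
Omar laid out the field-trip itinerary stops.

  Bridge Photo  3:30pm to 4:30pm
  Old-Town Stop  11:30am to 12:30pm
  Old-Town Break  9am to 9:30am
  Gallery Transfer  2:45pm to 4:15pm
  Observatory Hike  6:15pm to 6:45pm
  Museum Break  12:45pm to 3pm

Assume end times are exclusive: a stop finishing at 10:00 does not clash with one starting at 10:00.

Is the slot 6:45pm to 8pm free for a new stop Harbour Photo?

Yes — the slot is free

Old-Town Break: ends 9:30am at or before Harbour Photo starts 6:45pm → clear.
Old-Town Stop: ends 12:30pm at or before Harbour Photo starts 6:45pm → clear.
Museum Break: ends 3pm at or before Harbour Photo starts 6:45pm → clear.
Gallery Transfer: ends 4:15pm at or before Harbour Photo starts 6:45pm → clear.
Bridge Photo: ends 4:30pm at or before Harbour Photo starts 6:45pm → clear.
Observatory Hike: ends 6:45pm at or before Harbour Photo starts 6:45pm → clear.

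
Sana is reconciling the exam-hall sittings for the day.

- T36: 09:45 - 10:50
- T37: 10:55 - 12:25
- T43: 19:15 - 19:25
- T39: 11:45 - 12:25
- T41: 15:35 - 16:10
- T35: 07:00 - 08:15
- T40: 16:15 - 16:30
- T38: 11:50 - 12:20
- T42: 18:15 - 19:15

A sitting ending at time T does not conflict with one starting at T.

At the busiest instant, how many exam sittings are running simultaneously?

Sweep the timeline, counting +1 at each start and −1 at each end (ends before starts at a tie):
07:00 start T35 → 1
08:15 end T35 → 0
09:45 start T36 → 1
10:50 end T36 → 0
10:55 start T37 → 1
11:45 start T39 → 2
11:50 start T38 → 3
12:20 end T38 → 2
12:25 end T37 → 1
12:25 end T39 → 0
15:35 start T41 → 1
16:10 end T41 → 0
16:15 start T40 → 1
16:30 end T40 → 0
18:15 start T42 → 1
19:15 end T42 → 0
19:15 start T43 → 1
19:25 end T43 → 0
Peak is 3, at 11:50 (T37, T38, T39).

3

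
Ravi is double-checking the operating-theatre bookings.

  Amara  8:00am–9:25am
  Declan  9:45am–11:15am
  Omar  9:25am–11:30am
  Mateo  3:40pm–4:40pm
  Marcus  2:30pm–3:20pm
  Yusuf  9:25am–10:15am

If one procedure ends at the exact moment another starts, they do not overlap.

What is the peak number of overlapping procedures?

Sort all start/end points and keep a running count:
8:00am start Amara → 1
9:25am end Amara → 0
9:25am start Omar → 1
9:25am start Yusuf → 2
9:45am start Declan → 3
10:15am end Yusuf → 2
11:15am end Declan → 1
11:30am end Omar → 0
2:30pm start Marcus → 1
3:20pm end Marcus → 0
3:40pm start Mateo → 1
4:40pm end Mateo → 0
Peak is 3, at 9:45am (Declan, Omar, Yusuf).

3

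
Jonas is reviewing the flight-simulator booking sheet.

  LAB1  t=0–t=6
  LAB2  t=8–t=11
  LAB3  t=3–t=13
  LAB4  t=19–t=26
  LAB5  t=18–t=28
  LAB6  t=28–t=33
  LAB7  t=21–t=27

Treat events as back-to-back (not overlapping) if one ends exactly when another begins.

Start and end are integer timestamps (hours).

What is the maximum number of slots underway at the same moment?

Sweep the timeline, counting +1 at each start and −1 at each end (ends before starts at a tie):
t=0 start LAB1 → 1
t=3 start LAB3 → 2
t=6 end LAB1 → 1
t=8 start LAB2 → 2
t=11 end LAB2 → 1
t=13 end LAB3 → 0
t=18 start LAB5 → 1
t=19 start LAB4 → 2
t=21 start LAB7 → 3
t=26 end LAB4 → 2
t=27 end LAB7 → 1
t=28 end LAB5 → 0
t=28 start LAB6 → 1
t=33 end LAB6 → 0
Peak is 3, at t=21 (LAB4, LAB5, LAB7).

3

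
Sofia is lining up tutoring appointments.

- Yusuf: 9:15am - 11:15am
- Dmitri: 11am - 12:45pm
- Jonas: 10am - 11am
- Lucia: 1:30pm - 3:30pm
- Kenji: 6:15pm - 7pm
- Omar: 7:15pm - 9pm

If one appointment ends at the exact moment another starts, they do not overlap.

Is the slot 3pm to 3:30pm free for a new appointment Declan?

Yusuf: ends 11:15am at or before Declan starts 3pm → clear.
Jonas: ends 11am at or before Declan starts 3pm → clear.
Dmitri: ends 12:45pm at or before Declan starts 3pm → clear.
Lucia: starts 1:30pm before Declan ends 3:30pm, and ends 3:30pm after Declan starts 3pm → overlap.
Kenji: starts 6:15pm at or after Declan ends 3:30pm → clear.
Omar: starts 7:15pm at or after Declan ends 3:30pm → clear.
Declan overlaps Lucia.

No — it overlaps Lucia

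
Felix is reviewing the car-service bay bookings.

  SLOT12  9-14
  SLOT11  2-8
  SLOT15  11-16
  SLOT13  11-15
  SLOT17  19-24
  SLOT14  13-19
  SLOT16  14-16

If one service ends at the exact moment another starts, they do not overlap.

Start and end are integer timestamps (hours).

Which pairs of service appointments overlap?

SLOT12 & SLOT13, SLOT12 & SLOT14, SLOT12 & SLOT15, SLOT13 & SLOT14, SLOT13 & SLOT15, SLOT13 & SLOT16, SLOT14 & SLOT15, SLOT14 & SLOT16, SLOT15 & SLOT16

Sorted by start: SLOT11, SLOT12, SLOT13, SLOT15, SLOT14, SLOT16, SLOT17.
SLOT12 starts after SLOT11 ends — done with SLOT11.
SLOT13 starts before SLOT12 ends → SLOT12 and SLOT13 overlap.
SLOT15 starts before SLOT12 ends → SLOT12 and SLOT15 overlap.
SLOT14 starts before SLOT12 ends → SLOT12 and SLOT14 overlap.
SLOT16 starts exactly when SLOT12 ends (back-to-back, no overlap) — done with SLOT12.
SLOT15 starts before SLOT13 ends → SLOT13 and SLOT15 overlap.
SLOT14 starts before SLOT13 ends → SLOT13 and SLOT14 overlap.
SLOT16 starts before SLOT13 ends → SLOT13 and SLOT16 overlap.
SLOT17 starts after SLOT13 ends.
SLOT14 starts before SLOT15 ends → SLOT15 and SLOT14 overlap.
SLOT16 starts before SLOT15 ends → SLOT15 and SLOT16 overlap.
SLOT17 starts after SLOT15 ends.
SLOT16 starts before SLOT14 ends → SLOT14 and SLOT16 overlap.
SLOT17 starts exactly when SLOT14 ends (back-to-back, no overlap).
SLOT17 starts after SLOT16 ends.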